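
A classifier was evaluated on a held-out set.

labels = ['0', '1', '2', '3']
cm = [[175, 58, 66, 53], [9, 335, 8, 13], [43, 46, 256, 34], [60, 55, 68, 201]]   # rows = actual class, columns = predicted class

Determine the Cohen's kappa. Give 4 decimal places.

Observed agreement pₒ = trace/N = 967/1480 = 0.65338
Expected agreement pₑ = Σ (rowᵢ·colᵢ)/N² = (352·287 + 365·494 + 379·398 + 384·301)/1480² = 0.25007
κ = (pₒ − pₑ)/(1 − pₑ) = (0.65338 − 0.25007)/(1 − 0.25007) = 0.5378

0.5378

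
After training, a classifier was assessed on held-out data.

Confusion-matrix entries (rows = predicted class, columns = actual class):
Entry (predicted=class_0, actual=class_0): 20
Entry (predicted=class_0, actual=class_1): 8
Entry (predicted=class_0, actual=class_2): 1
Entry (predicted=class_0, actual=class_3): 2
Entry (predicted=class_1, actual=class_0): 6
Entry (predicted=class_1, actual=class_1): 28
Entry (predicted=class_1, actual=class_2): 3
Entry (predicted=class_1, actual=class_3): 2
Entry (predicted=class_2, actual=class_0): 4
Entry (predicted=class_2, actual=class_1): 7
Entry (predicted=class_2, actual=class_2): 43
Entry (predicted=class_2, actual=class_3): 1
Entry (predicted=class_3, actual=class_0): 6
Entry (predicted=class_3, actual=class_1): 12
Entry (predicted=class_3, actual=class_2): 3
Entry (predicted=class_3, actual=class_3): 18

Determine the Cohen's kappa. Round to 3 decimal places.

Observed agreement pₒ = trace/N = 109/164 = 0.6646
Expected agreement pₑ = Σ (rowᵢ·colᵢ)/N² = (36·31 + 55·39 + 50·55 + 23·39)/164² = 0.2568
κ = (pₒ − pₑ)/(1 − pₑ) = (0.6646 − 0.2568)/(1 − 0.2568) = 0.549

0.549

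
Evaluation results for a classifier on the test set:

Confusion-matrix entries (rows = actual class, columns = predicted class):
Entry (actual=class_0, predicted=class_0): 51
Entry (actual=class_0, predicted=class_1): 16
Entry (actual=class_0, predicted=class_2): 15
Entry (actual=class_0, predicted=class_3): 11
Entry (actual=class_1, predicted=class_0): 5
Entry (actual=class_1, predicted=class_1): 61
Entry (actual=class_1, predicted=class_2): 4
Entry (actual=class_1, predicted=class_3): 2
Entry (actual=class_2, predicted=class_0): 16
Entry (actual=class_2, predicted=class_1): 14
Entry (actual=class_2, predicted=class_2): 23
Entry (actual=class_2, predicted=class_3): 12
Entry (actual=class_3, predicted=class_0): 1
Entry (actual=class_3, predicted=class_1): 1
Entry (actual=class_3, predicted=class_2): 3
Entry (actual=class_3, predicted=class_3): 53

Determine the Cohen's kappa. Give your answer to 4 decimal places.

Observed agreement pₒ = trace/N = 188/288 = 0.65278
Expected agreement pₑ = Σ (rowᵢ·colᵢ)/N² = (93·73 + 72·92 + 65·45 + 58·78)/288² = 0.25152
κ = (pₒ − pₑ)/(1 − pₑ) = (0.65278 − 0.25152)/(1 − 0.25152) = 0.5361

0.5361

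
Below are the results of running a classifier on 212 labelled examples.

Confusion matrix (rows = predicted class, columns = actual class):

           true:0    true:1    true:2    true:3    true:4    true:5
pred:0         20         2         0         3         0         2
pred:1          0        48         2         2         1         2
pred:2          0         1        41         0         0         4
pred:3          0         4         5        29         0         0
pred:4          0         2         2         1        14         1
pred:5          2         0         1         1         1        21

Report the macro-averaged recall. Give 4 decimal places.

0.8226

Per-class recall (TP/(TP+FN)):
  0: TP=20, FN=0+0+0+0+2=2 → 20/22 = 0.90909
  1: TP=48, FN=2+1+4+2+0=9 → 48/57 = 0.84211
  2: TP=41, FN=0+2+5+2+1=10 → 41/51 = 0.80392
  3: TP=29, FN=3+2+0+1+1=7 → 29/36 = 0.80556
  4: TP=14, FN=0+1+0+0+1=2 → 14/16 = 0.87500
  5: TP=21, FN=2+2+4+0+1=9 → 21/30 = 0.70000
Macro-recall = mean = (0.90909 + 0.84211 + 0.80392 + 0.80556 + 0.87500 + 0.70000) / 6 = 0.8226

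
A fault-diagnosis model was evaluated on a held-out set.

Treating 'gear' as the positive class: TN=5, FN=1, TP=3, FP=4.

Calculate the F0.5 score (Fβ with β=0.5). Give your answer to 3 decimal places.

Fβ = (1+β²)·TP / ((1+β²)·TP + β²·FN + FP), with β²=1/4
= 1.25·3 / (1.25·3 + 0.25·1 + 4) = 0.469

0.469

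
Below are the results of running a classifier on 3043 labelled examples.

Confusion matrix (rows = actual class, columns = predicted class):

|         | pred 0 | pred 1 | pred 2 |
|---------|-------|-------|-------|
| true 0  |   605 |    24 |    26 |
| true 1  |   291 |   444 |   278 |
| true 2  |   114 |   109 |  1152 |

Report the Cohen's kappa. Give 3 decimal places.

0.574

Observed agreement pₒ = trace/N = 2201/3043 = 0.7233
Expected agreement pₑ = Σ (rowᵢ·colᵢ)/N² = (655·1010 + 1013·577 + 1375·1456)/3043² = 0.3508
κ = (pₒ − pₑ)/(1 − pₑ) = (0.7233 − 0.3508)/(1 − 0.3508) = 0.574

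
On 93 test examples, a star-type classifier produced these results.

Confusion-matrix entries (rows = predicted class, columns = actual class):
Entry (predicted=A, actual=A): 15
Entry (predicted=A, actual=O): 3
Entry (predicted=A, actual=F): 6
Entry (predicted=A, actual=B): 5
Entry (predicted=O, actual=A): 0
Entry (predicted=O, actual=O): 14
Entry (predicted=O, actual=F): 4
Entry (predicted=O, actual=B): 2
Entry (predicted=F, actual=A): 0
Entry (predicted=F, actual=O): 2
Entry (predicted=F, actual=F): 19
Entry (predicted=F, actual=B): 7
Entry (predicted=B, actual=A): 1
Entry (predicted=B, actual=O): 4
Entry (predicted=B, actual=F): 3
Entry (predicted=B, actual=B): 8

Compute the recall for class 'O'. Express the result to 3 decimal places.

0.609

recall = TP/(TP+FN).
O: TP=14, FN=3+2+4=9 → 14/23 = 0.6087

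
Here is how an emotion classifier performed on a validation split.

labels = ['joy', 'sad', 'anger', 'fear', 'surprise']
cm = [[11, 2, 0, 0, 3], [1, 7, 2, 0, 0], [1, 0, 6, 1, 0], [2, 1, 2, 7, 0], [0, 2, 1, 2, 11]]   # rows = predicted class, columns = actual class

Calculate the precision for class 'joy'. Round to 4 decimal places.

0.6875

One-vs-rest for 'joy': TP = diagonal; FP = other classes predicted 'joy'; FN = 'joy' predicted as other.
precision = TP/(TP+FP).
joy: TP=11, FP=2+0+0+3=5 → 11/16 = 0.68750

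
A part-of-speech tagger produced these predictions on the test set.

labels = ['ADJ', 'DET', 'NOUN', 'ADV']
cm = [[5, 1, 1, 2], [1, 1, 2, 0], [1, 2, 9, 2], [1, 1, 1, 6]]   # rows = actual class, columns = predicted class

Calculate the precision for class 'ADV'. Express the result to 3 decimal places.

Take TP from the diagonal, FP from the rest of the 'ADV' prediction marginal, FN from the rest of the 'ADV' actual marginal.
precision = TP/(TP+FP).
ADV: TP=6, FP=2+0+2=4 → 6/10 = 0.6000

0.600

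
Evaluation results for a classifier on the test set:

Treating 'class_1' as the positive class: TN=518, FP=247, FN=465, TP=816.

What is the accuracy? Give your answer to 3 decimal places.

Accuracy = (TP+TN)/N = (816+518)/2046 = 0.652

0.652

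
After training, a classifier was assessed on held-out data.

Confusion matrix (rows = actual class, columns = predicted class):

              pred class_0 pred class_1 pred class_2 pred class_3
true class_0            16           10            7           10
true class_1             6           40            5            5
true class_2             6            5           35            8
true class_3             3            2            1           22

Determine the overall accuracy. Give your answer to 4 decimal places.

Accuracy = trace / total = (16+40+35+22=113) / 181 = 113/181 = 0.6243

0.6243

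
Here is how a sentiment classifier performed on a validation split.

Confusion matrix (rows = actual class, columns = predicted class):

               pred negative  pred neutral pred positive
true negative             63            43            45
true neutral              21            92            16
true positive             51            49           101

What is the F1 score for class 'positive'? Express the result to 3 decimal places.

0.556

F1 score = 2·TP/(2·TP+FP+FN).
positive: TP=101, FP=45+16=61, FN=51+49=100 → 202/363 = 0.5565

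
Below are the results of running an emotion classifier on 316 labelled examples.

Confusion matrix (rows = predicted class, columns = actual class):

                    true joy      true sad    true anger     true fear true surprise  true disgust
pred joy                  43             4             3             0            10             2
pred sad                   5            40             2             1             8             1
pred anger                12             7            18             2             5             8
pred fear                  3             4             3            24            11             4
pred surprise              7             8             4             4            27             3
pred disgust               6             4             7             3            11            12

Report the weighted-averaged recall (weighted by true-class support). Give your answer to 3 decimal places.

0.519

Per-class recall (TP/(TP+FN)):
  joy: TP=43, FN=5+12+3+7+6=33 → 43/76 = 0.5658
  sad: TP=40, FN=4+7+4+8+4=27 → 40/67 = 0.5970
  anger: TP=18, FN=3+2+3+4+7=19 → 18/37 = 0.4865
  fear: TP=24, FN=0+1+2+4+3=10 → 24/34 = 0.7059
  surprise: TP=27, FN=10+8+5+11+11=45 → 27/72 = 0.3750
  disgust: TP=12, FN=2+1+8+4+3=18 → 12/30 = 0.4000
Weighted-recall = Σ (supportᵢ/N)·recallᵢ with N=316: (76/316)·0.5658 + (67/316)·0.5970 + (37/316)·0.4865 + (34/316)·0.7059 + (72/316)·0.3750 + (30/316)·0.4000 = 0.519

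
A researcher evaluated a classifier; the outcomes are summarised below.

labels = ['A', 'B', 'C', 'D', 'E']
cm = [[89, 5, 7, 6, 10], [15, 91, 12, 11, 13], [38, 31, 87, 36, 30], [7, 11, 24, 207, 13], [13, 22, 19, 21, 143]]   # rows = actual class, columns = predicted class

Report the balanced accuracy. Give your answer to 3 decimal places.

0.648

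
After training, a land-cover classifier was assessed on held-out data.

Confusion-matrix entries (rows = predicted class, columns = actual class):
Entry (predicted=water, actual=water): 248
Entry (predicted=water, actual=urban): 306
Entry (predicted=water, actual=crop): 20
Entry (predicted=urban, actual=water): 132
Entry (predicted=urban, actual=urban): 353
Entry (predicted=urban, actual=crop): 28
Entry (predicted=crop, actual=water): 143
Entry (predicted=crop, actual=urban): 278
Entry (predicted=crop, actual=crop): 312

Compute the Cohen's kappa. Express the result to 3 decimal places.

Observed agreement pₒ = trace/N = 913/1820 = 0.5016
Expected agreement pₑ = Σ (rowᵢ·colᵢ)/N² = (523·574 + 937·513 + 360·733)/1820² = 0.3154
κ = (pₒ − pₑ)/(1 − pₑ) = (0.5016 − 0.3154)/(1 − 0.3154) = 0.272

0.272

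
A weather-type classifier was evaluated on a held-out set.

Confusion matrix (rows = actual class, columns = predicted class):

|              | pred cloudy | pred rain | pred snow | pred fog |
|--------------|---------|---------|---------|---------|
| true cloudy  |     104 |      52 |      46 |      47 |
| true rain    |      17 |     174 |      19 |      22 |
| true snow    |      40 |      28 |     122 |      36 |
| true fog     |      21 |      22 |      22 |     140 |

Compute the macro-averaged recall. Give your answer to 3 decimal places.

0.598

Per-class recall (TP/(TP+FN)):
  cloudy: TP=104, FN=52+46+47=145 → 104/249 = 0.4177
  rain: TP=174, FN=17+19+22=58 → 174/232 = 0.7500
  snow: TP=122, FN=40+28+36=104 → 122/226 = 0.5398
  fog: TP=140, FN=21+22+22=65 → 140/205 = 0.6829
Macro-recall = mean = (0.4177 + 0.7500 + 0.5398 + 0.6829) / 4 = 0.598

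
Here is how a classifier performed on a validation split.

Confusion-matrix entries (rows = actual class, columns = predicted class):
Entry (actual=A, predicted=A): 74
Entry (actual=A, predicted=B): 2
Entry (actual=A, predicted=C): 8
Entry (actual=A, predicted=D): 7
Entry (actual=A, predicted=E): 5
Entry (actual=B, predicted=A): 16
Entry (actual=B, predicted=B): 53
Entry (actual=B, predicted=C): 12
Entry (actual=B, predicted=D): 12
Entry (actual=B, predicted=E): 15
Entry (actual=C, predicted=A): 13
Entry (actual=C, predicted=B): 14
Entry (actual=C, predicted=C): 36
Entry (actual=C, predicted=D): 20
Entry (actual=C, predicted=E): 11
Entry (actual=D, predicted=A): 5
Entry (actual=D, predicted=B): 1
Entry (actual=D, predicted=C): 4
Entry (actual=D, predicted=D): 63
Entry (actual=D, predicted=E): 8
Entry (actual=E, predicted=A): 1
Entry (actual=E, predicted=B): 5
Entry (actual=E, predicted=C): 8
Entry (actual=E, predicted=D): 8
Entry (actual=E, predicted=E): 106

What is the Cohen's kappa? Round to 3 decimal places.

0.566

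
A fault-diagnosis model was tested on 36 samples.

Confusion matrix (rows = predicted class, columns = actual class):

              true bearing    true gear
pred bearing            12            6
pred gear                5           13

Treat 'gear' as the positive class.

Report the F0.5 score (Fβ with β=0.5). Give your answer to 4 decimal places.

Fβ = (1+β²)·TP / ((1+β²)·TP + β²·FN + FP), with β²=1/4
= 1.25·13 / (1.25·13 + 0.25·6 + 5) = 0.7143

0.7143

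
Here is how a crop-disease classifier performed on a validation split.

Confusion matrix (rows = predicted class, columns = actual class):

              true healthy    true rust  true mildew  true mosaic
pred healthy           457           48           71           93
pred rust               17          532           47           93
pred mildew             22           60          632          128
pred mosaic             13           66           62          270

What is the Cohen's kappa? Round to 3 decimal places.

Observed agreement pₒ = trace/N = 1891/2611 = 0.7242
Expected agreement pₑ = Σ (rowᵢ·colᵢ)/N² = (509·669 + 706·689 + 812·842 + 584·411)/2611² = 0.2568
κ = (pₒ − pₑ)/(1 − pₑ) = (0.7242 − 0.2568)/(1 − 0.2568) = 0.629

0.629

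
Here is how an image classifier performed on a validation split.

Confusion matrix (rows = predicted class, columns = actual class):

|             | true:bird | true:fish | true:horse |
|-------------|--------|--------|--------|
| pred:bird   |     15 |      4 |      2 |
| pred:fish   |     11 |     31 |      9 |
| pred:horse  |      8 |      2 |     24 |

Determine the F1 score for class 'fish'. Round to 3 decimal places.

Treat 'fish' as positive and all other classes as negative.
F1 score = 2·TP/(2·TP+FP+FN).
fish: TP=31, FP=11+9=20, FN=4+2=6 → 62/88 = 0.7045

0.705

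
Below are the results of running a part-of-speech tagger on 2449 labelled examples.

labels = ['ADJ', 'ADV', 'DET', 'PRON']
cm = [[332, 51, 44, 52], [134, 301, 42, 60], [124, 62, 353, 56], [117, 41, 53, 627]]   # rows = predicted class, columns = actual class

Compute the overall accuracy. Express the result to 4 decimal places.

Accuracy = trace / total = (332+301+353+627=1613) / 2449 = 1613/2449 = 0.6586

0.6586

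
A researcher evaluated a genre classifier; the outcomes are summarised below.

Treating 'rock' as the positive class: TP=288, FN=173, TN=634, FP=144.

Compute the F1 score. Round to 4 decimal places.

Precision = TP/(TP+FP) = 288/432 = 0.6667
Recall = TP/(TP+FN) = 288/461 = 0.6247
F1 = 2·TP/(2·TP+FP+FN) = 576/893 = 0.6450

0.6450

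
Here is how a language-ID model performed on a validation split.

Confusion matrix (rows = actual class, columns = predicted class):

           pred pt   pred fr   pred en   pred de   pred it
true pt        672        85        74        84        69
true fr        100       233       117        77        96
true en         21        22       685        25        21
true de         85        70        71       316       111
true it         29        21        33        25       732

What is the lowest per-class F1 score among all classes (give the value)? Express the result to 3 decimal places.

0.442

Per-class F1 score (2·TP/(2·TP+FP+FN)):
  pt: TP=672, FP=100+21+85+29=235, FN=85+74+84+69=312 → 1344/1891 = 0.7107
  fr: TP=233, FP=85+22+70+21=198, FN=100+117+77+96=390 → 466/1054 = 0.4421
  en: TP=685, FP=74+117+71+33=295, FN=21+22+25+21=89 → 1370/1754 = 0.7811
  de: TP=316, FP=84+77+25+25=211, FN=85+70+71+111=337 → 632/1180 = 0.5356
  it: TP=732, FP=69+96+21+111=297, FN=29+21+33+25=108 → 1464/1869 = 0.7833
Lowest is class 'fr' with F1 score = 0.442.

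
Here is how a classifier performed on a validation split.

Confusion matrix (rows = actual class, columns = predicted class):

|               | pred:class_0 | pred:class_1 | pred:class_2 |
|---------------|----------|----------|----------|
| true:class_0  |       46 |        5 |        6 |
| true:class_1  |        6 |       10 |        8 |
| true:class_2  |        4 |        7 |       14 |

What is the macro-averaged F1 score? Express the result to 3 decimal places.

Per-class F1 score (2·TP/(2·TP+FP+FN)):
  class_0: TP=46, FP=6+4=10, FN=5+6=11 → 92/113 = 0.8142
  class_1: TP=10, FP=5+7=12, FN=6+8=14 → 20/46 = 0.4348
  class_2: TP=14, FP=6+8=14, FN=4+7=11 → 28/53 = 0.5283
Macro-F1 score = mean = (0.8142 + 0.4348 + 0.5283) / 3 = 0.592

0.592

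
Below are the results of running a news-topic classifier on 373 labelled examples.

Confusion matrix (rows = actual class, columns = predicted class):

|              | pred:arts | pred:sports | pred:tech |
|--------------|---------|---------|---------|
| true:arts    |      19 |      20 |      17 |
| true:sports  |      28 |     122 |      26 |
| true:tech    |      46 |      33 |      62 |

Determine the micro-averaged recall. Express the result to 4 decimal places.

Micro-averaging pools counts across classes: ΣTP=203, ΣFP=170, ΣFN=170.
Micro-recall = TP/(TP+FN) on pooled counts = 0.5442 (equals overall accuracy in single-label multiclass).

0.5442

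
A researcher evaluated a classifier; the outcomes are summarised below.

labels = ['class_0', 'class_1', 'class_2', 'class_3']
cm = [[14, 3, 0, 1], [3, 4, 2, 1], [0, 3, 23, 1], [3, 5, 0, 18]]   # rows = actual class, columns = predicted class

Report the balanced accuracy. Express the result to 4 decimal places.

Balanced accuracy = mean of per-class recall.
  class_0: recall = 14/18 = 0.77778
  class_1: recall = 4/10 = 0.40000
  class_2: recall = 23/27 = 0.85185
  class_3: recall = 18/26 = 0.69231
Mean = (0.77778 + 0.40000 + 0.85185 + 0.69231) / 4 = 0.6805

0.6805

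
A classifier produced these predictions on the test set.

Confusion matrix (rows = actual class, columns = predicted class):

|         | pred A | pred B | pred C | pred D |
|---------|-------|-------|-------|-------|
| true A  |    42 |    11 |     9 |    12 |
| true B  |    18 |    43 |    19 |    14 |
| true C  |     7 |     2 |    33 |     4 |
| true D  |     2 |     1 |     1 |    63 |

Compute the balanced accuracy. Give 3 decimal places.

Balanced accuracy = mean of per-class recall.
  A: recall = 42/74 = 0.5676
  B: recall = 43/94 = 0.4574
  C: recall = 33/46 = 0.7174
  D: recall = 63/67 = 0.9403
Mean = (0.5676 + 0.4574 + 0.7174 + 0.9403) / 4 = 0.671

0.671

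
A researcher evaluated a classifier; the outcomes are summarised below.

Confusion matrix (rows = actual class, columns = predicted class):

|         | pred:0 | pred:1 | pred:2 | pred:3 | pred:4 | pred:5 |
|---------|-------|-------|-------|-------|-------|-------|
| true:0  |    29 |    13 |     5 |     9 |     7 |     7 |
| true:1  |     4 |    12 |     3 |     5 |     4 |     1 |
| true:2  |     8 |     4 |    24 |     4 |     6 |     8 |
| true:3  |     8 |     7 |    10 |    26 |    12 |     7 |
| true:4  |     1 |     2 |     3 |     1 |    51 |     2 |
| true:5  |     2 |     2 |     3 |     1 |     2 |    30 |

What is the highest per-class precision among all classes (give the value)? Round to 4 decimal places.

0.6220

Per-class precision (TP/(TP+FP)):
  0: TP=29, FP=4+8+8+1+2=23 → 29/52 = 0.55769
  1: TP=12, FP=13+4+7+2+2=28 → 12/40 = 0.30000
  2: TP=24, FP=5+3+10+3+3=24 → 24/48 = 0.50000
  3: TP=26, FP=9+5+4+1+1=20 → 26/46 = 0.56522
  4: TP=51, FP=7+4+6+12+2=31 → 51/82 = 0.62195
  5: TP=30, FP=7+1+8+7+2=25 → 30/55 = 0.54545
Highest is class '4' with precision = 0.6220.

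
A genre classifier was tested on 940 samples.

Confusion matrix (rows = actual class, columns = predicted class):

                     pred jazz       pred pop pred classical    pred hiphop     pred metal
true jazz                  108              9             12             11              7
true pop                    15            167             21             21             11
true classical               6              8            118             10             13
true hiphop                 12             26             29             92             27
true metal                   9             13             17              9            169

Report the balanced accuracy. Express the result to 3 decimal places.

Balanced accuracy = mean of per-class recall.
  jazz: recall = 108/147 = 0.7347
  pop: recall = 167/235 = 0.7106
  classical: recall = 118/155 = 0.7613
  hiphop: recall = 92/186 = 0.4946
  metal: recall = 169/217 = 0.7788
Mean = (0.7347 + 0.7106 + 0.7613 + 0.4946 + 0.7788) / 5 = 0.696

0.696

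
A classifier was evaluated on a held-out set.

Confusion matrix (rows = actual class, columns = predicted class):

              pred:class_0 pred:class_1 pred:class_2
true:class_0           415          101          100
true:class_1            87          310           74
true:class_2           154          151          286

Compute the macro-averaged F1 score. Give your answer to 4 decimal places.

0.5990

Per-class F1 score (2·TP/(2·TP+FP+FN)):
  class_0: TP=415, FP=87+154=241, FN=101+100=201 → 830/1272 = 0.65252
  class_1: TP=310, FP=101+151=252, FN=87+74=161 → 620/1033 = 0.60019
  class_2: TP=286, FP=100+74=174, FN=154+151=305 → 572/1051 = 0.54424
Macro-F1 score = mean = (0.65252 + 0.60019 + 0.54424) / 3 = 0.5990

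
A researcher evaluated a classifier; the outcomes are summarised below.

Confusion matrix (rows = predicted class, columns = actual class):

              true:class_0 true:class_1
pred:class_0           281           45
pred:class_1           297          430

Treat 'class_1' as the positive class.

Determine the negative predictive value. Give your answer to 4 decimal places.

0.8620

NPV = TN/(TN+FN) = 281/(281+45) = 0.8620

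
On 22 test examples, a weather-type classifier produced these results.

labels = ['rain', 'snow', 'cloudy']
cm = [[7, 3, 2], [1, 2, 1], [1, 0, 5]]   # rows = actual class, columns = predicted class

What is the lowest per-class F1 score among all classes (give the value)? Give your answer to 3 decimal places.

0.444

Per-class F1 score (2·TP/(2·TP+FP+FN)):
  rain: TP=7, FP=1+1=2, FN=3+2=5 → 14/21 = 0.6667
  snow: TP=2, FP=3+0=3, FN=1+1=2 → 4/9 = 0.4444
  cloudy: TP=5, FP=2+1=3, FN=1+0=1 → 10/14 = 0.7143
Lowest is class 'snow' with F1 score = 0.444.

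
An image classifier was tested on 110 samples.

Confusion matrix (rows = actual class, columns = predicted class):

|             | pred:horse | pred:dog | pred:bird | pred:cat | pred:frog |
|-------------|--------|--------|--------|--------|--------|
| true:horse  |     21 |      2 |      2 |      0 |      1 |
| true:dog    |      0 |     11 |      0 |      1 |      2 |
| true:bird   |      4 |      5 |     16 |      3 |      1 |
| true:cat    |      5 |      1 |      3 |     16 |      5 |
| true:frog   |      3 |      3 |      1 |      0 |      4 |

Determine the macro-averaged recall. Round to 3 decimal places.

Per-class recall (TP/(TP+FN)):
  horse: TP=21, FN=2+2+0+1=5 → 21/26 = 0.8077
  dog: TP=11, FN=0+0+1+2=3 → 11/14 = 0.7857
  bird: TP=16, FN=4+5+3+1=13 → 16/29 = 0.5517
  cat: TP=16, FN=5+1+3+5=14 → 16/30 = 0.5333
  frog: TP=4, FN=3+3+1+0=7 → 4/11 = 0.3636
Macro-recall = mean = (0.8077 + 0.7857 + 0.5517 + 0.5333 + 0.3636) / 5 = 0.608

0.608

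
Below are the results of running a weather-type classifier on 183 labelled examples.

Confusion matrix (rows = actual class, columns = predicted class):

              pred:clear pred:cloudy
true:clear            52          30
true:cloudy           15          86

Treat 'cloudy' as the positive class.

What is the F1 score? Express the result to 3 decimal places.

Precision = TP/(TP+FP) = 86/116 = 0.7414
Recall = TP/(TP+FN) = 86/101 = 0.8515
F1 = 2·TP/(2·TP+FP+FN) = 172/217 = 0.793

0.793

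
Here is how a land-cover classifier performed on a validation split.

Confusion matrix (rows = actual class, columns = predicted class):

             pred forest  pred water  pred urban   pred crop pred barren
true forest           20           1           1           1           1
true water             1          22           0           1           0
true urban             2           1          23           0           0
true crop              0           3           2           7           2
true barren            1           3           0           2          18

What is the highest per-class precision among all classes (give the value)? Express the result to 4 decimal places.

0.8846

Per-class precision (TP/(TP+FP)):
  forest: TP=20, FP=1+2+0+1=4 → 20/24 = 0.83333
  water: TP=22, FP=1+1+3+3=8 → 22/30 = 0.73333
  urban: TP=23, FP=1+0+2+0=3 → 23/26 = 0.88462
  crop: TP=7, FP=1+1+0+2=4 → 7/11 = 0.63636
  barren: TP=18, FP=1+0+0+2=3 → 18/21 = 0.85714
Highest is class 'urban' with precision = 0.8846.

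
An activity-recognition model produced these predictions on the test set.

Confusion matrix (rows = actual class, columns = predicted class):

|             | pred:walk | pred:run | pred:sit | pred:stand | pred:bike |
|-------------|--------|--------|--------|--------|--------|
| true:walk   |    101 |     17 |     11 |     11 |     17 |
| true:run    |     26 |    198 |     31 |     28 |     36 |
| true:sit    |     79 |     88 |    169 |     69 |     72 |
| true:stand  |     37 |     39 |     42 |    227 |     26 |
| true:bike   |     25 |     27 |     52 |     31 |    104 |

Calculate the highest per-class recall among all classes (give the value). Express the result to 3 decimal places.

Per-class recall (TP/(TP+FN)):
  walk: TP=101, FN=17+11+11+17=56 → 101/157 = 0.6433
  run: TP=198, FN=26+31+28+36=121 → 198/319 = 0.6207
  sit: TP=169, FN=79+88+69+72=308 → 169/477 = 0.3543
  stand: TP=227, FN=37+39+42+26=144 → 227/371 = 0.6119
  bike: TP=104, FN=25+27+52+31=135 → 104/239 = 0.4351
Highest is class 'walk' with recall = 0.643.

0.643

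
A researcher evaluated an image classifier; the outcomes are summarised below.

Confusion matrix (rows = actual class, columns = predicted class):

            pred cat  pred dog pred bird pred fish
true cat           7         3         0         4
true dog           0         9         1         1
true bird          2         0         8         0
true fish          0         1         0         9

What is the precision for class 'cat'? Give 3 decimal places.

precision = TP/(TP+FP).
cat: TP=7, FP=0+2+0=2 → 7/9 = 0.7778

0.778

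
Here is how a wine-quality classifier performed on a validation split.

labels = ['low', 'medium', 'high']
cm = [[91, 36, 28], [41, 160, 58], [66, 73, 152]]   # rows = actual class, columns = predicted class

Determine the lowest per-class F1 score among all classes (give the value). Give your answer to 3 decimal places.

0.516

Per-class F1 score (2·TP/(2·TP+FP+FN)):
  low: TP=91, FP=41+66=107, FN=36+28=64 → 182/353 = 0.5156
  medium: TP=160, FP=36+73=109, FN=41+58=99 → 320/528 = 0.6061
  high: TP=152, FP=28+58=86, FN=66+73=139 → 304/529 = 0.5747
Lowest is class 'low' with F1 score = 0.516.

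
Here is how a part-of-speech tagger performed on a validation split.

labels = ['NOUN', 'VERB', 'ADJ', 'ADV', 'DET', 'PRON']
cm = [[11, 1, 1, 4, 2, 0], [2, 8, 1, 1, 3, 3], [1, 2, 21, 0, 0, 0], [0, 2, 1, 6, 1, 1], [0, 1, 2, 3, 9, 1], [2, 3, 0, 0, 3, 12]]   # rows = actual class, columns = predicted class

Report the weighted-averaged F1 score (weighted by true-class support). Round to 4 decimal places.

0.6209

Per-class F1 score (2·TP/(2·TP+FP+FN)):
  NOUN: TP=11, FP=2+1+0+0+2=5, FN=1+1+4+2+0=8 → 22/35 = 0.62857
  VERB: TP=8, FP=1+2+2+1+3=9, FN=2+1+1+3+3=10 → 16/35 = 0.45714
  ADJ: TP=21, FP=1+1+1+2+0=5, FN=1+2+0+0+0=3 → 42/50 = 0.84000
  ADV: TP=6, FP=4+1+0+3+0=8, FN=0+2+1+1+1=5 → 12/25 = 0.48000
  DET: TP=9, FP=2+3+0+1+3=9, FN=0+1+2+3+1=7 → 18/34 = 0.52941
  PRON: TP=12, FP=0+3+0+1+1=5, FN=2+3+0+0+3=8 → 24/37 = 0.64865
Weighted-F1 score = Σ (supportᵢ/N)·F1 scoreᵢ with N=108: (19/108)·0.62857 + (18/108)·0.45714 + (24/108)·0.84000 + (11/108)·0.48000 + (16/108)·0.52941 + (20/108)·0.64865 = 0.6209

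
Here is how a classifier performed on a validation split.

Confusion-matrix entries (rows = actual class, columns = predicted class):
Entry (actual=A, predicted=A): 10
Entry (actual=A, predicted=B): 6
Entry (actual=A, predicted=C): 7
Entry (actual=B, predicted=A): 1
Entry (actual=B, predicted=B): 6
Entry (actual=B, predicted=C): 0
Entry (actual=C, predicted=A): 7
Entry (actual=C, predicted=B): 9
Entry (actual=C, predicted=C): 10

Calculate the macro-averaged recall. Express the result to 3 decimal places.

0.559

Per-class recall (TP/(TP+FN)):
  A: TP=10, FN=6+7=13 → 10/23 = 0.4348
  B: TP=6, FN=1+0=1 → 6/7 = 0.8571
  C: TP=10, FN=7+9=16 → 10/26 = 0.3846
Macro-recall = mean = (0.4348 + 0.8571 + 0.3846) / 3 = 0.559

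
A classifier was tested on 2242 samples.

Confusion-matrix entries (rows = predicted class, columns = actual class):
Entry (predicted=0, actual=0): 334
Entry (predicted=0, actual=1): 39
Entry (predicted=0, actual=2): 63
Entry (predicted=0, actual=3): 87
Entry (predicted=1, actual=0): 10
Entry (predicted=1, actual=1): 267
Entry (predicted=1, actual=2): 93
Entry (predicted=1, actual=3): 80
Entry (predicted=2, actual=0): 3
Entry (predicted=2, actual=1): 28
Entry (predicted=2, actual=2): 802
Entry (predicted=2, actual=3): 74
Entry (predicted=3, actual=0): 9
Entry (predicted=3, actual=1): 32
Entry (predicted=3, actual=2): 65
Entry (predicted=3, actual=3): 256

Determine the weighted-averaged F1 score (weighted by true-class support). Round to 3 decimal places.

0.739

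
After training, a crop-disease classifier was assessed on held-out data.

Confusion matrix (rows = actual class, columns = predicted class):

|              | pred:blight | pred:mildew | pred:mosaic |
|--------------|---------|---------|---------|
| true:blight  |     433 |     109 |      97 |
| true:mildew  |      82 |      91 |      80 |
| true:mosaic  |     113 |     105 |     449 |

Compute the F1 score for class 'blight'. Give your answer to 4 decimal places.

F1 score = 2·TP/(2·TP+FP+FN).
blight: TP=433, FP=82+113=195, FN=109+97=206 → 866/1267 = 0.68350

0.6835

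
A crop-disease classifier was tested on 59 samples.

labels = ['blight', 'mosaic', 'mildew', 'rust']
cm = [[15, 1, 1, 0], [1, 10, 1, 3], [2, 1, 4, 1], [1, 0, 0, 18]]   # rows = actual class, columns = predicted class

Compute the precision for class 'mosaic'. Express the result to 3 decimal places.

Take TP from the diagonal, FP from the rest of the 'mosaic' prediction marginal, FN from the rest of the 'mosaic' actual marginal.
precision = TP/(TP+FP).
mosaic: TP=10, FP=1+1+0=2 → 10/12 = 0.8333

0.833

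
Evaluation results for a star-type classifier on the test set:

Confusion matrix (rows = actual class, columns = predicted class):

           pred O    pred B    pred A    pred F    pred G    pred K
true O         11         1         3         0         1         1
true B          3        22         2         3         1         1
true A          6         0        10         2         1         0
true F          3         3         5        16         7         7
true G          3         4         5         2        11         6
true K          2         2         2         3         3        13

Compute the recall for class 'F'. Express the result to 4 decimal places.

Take TP from the diagonal, FP from the rest of the 'F' prediction marginal, FN from the rest of the 'F' actual marginal.
recall = TP/(TP+FN).
F: TP=16, FN=3+3+5+7+7=25 → 16/41 = 0.39024

0.3902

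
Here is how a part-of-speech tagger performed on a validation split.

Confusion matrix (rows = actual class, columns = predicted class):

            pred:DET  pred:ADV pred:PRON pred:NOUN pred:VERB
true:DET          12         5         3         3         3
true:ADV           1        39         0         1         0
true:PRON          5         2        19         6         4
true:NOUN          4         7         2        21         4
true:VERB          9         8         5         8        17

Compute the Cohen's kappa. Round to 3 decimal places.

0.467

Observed agreement pₒ = trace/N = 108/188 = 0.5745
Expected agreement pₑ = Σ (rowᵢ·colᵢ)/N² = (26·31 + 41·61 + 36·29 + 38·39 + 47·28)/188² = 0.2023
κ = (pₒ − pₑ)/(1 − pₑ) = (0.5745 − 0.2023)/(1 − 0.2023) = 0.467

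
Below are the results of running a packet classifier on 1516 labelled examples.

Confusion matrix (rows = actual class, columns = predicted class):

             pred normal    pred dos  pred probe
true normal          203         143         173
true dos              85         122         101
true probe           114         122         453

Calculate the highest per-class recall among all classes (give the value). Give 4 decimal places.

Per-class recall (TP/(TP+FN)):
  normal: TP=203, FN=143+173=316 → 203/519 = 0.39114
  dos: TP=122, FN=85+101=186 → 122/308 = 0.39610
  probe: TP=453, FN=114+122=236 → 453/689 = 0.65747
Highest is class 'probe' with recall = 0.6575.

0.6575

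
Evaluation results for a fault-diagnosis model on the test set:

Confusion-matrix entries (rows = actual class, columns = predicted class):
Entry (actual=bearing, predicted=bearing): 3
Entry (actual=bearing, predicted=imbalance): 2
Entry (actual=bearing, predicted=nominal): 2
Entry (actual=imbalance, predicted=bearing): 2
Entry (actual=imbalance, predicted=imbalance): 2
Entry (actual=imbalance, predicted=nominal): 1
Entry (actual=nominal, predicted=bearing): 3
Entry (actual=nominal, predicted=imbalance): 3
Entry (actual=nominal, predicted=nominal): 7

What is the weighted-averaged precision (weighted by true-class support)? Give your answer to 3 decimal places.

Per-class precision (TP/(TP+FP)):
  bearing: TP=3, FP=2+3=5 → 3/8 = 0.3750
  imbalance: TP=2, FP=2+3=5 → 2/7 = 0.2857
  nominal: TP=7, FP=2+1=3 → 7/10 = 0.7000
Weighted-precision = Σ (supportᵢ/N)·precisionᵢ with N=25: (7/25)·0.3750 + (5/25)·0.2857 + (13/25)·0.7000 = 0.526

0.526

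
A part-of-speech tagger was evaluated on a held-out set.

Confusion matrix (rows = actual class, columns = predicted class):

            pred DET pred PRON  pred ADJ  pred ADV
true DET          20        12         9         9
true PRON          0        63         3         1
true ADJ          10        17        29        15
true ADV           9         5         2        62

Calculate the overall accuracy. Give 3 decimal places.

0.654

Accuracy = trace / total = (20+63+29+62=174) / 266 = 174/266 = 0.654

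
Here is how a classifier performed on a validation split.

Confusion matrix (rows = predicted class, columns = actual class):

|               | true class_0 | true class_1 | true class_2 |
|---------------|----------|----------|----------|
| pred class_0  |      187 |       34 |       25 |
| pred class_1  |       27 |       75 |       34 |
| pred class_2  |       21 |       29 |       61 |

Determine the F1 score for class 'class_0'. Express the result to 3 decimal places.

0.778

Treat 'class_0' as positive and all other classes as negative.
F1 score = 2·TP/(2·TP+FP+FN).
class_0: TP=187, FP=34+25=59, FN=27+21=48 → 374/481 = 0.7775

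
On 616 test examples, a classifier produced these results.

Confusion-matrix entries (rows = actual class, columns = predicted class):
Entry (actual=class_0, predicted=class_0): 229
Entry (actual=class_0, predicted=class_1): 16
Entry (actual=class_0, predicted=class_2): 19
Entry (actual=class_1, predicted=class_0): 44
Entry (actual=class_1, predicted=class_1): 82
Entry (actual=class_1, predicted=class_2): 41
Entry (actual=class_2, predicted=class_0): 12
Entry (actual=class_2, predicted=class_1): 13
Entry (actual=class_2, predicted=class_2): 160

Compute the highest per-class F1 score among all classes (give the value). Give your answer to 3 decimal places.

Per-class F1 score (2·TP/(2·TP+FP+FN)):
  class_0: TP=229, FP=44+12=56, FN=16+19=35 → 458/549 = 0.8342
  class_1: TP=82, FP=16+13=29, FN=44+41=85 → 164/278 = 0.5899
  class_2: TP=160, FP=19+41=60, FN=12+13=25 → 320/405 = 0.7901
Highest is class 'class_0' with F1 score = 0.834.

0.834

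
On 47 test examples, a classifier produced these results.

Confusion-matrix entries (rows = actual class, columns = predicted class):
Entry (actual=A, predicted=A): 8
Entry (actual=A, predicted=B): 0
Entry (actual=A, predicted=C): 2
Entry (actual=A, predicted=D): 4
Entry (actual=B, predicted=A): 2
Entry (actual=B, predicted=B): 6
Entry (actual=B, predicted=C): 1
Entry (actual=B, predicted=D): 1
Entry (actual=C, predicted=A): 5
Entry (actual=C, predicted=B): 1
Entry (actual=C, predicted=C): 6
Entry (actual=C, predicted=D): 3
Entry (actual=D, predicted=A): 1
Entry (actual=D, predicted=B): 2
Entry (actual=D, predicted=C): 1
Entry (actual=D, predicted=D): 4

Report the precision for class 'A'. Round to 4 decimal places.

0.5000

Treat 'A' as positive and all other classes as negative.
precision = TP/(TP+FP).
A: TP=8, FP=2+5+1=8 → 8/16 = 0.50000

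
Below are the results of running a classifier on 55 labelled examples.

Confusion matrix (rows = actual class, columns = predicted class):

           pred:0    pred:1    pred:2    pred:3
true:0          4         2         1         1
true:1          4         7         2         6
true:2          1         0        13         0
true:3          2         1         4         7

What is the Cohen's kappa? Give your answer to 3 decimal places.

0.419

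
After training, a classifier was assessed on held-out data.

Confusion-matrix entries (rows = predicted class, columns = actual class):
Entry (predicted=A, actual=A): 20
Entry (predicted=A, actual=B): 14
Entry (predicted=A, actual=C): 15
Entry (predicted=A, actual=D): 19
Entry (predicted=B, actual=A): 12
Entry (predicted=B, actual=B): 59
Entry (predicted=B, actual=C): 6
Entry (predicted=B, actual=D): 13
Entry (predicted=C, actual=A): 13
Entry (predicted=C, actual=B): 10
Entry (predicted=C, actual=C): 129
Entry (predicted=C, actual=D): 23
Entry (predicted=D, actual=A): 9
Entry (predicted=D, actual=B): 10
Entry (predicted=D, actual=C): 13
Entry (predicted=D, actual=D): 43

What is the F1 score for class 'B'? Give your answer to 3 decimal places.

One-vs-rest for 'B': TP = diagonal; FP = other classes predicted 'B'; FN = 'B' predicted as other.
F1 score = 2·TP/(2·TP+FP+FN).
B: TP=59, FP=12+6+13=31, FN=14+10+10=34 → 118/183 = 0.6448

0.645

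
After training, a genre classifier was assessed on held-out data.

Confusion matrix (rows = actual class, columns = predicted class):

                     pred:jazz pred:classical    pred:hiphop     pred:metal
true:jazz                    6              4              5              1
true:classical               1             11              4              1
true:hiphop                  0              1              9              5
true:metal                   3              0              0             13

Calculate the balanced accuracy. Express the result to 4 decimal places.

Balanced accuracy = mean of per-class recall.
  jazz: recall = 6/16 = 0.37500
  classical: recall = 11/17 = 0.64706
  hiphop: recall = 9/15 = 0.60000
  metal: recall = 13/16 = 0.81250
Mean = (0.37500 + 0.64706 + 0.60000 + 0.81250) / 4 = 0.6086

0.6086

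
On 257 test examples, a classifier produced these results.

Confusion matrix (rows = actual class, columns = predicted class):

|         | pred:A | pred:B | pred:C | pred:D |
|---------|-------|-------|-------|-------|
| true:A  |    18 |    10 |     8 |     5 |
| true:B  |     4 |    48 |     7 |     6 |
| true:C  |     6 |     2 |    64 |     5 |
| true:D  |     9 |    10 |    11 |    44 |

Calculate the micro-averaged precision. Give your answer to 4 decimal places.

0.6770

Micro-averaging pools counts across classes: ΣTP=174, ΣFP=83, ΣFN=83.
Micro-precision = TP/(TP+FP) on pooled counts = 0.6770 (equals overall accuracy in single-label multiclass).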